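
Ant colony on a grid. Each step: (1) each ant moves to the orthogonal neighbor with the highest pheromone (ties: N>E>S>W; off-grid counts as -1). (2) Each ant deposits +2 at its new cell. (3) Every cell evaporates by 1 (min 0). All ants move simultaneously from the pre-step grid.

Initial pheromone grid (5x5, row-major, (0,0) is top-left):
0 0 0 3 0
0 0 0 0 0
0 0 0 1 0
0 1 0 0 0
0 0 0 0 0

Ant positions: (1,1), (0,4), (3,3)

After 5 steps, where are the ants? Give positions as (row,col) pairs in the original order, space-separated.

Step 1: ant0:(1,1)->N->(0,1) | ant1:(0,4)->W->(0,3) | ant2:(3,3)->N->(2,3)
  grid max=4 at (0,3)
Step 2: ant0:(0,1)->E->(0,2) | ant1:(0,3)->E->(0,4) | ant2:(2,3)->N->(1,3)
  grid max=3 at (0,3)
Step 3: ant0:(0,2)->E->(0,3) | ant1:(0,4)->W->(0,3) | ant2:(1,3)->N->(0,3)
  grid max=8 at (0,3)
Step 4: ant0:(0,3)->E->(0,4) | ant1:(0,3)->E->(0,4) | ant2:(0,3)->E->(0,4)
  grid max=7 at (0,3)
Step 5: ant0:(0,4)->W->(0,3) | ant1:(0,4)->W->(0,3) | ant2:(0,4)->W->(0,3)
  grid max=12 at (0,3)

(0,3) (0,3) (0,3)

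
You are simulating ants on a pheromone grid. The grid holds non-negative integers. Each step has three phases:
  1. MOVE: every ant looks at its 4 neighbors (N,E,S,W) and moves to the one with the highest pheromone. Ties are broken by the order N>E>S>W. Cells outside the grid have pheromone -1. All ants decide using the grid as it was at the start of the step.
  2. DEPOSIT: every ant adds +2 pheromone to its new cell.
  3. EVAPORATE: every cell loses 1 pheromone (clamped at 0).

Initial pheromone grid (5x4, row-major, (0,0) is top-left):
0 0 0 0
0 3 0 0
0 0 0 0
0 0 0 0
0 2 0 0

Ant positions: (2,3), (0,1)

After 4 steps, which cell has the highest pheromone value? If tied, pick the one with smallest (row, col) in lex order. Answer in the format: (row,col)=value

Answer: (1,1)=3

Derivation:
Step 1: ant0:(2,3)->N->(1,3) | ant1:(0,1)->S->(1,1)
  grid max=4 at (1,1)
Step 2: ant0:(1,3)->N->(0,3) | ant1:(1,1)->N->(0,1)
  grid max=3 at (1,1)
Step 3: ant0:(0,3)->S->(1,3) | ant1:(0,1)->S->(1,1)
  grid max=4 at (1,1)
Step 4: ant0:(1,3)->N->(0,3) | ant1:(1,1)->N->(0,1)
  grid max=3 at (1,1)
Final grid:
  0 1 0 1
  0 3 0 0
  0 0 0 0
  0 0 0 0
  0 0 0 0
Max pheromone 3 at (1,1)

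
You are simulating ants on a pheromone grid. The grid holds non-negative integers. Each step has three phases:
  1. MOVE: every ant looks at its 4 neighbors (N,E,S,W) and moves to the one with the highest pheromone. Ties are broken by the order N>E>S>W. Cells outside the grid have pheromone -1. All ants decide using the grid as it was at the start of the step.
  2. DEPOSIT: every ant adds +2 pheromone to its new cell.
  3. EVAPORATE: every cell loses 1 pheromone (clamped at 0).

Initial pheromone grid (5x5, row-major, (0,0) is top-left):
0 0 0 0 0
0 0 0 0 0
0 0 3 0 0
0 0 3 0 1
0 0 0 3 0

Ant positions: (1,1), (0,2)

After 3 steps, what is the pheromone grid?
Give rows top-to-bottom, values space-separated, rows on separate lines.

After step 1: ants at (0,1),(0,3)
  0 1 0 1 0
  0 0 0 0 0
  0 0 2 0 0
  0 0 2 0 0
  0 0 0 2 0
After step 2: ants at (0,2),(0,4)
  0 0 1 0 1
  0 0 0 0 0
  0 0 1 0 0
  0 0 1 0 0
  0 0 0 1 0
After step 3: ants at (0,3),(1,4)
  0 0 0 1 0
  0 0 0 0 1
  0 0 0 0 0
  0 0 0 0 0
  0 0 0 0 0

0 0 0 1 0
0 0 0 0 1
0 0 0 0 0
0 0 0 0 0
0 0 0 0 0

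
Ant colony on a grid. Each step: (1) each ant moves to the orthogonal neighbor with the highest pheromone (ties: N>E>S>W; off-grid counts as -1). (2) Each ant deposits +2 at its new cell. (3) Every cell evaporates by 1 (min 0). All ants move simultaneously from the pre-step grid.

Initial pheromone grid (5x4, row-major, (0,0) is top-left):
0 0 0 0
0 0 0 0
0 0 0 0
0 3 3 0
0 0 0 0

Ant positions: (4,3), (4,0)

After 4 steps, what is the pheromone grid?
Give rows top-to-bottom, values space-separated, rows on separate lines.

After step 1: ants at (3,3),(3,0)
  0 0 0 0
  0 0 0 0
  0 0 0 0
  1 2 2 1
  0 0 0 0
After step 2: ants at (3,2),(3,1)
  0 0 0 0
  0 0 0 0
  0 0 0 0
  0 3 3 0
  0 0 0 0
After step 3: ants at (3,1),(3,2)
  0 0 0 0
  0 0 0 0
  0 0 0 0
  0 4 4 0
  0 0 0 0
After step 4: ants at (3,2),(3,1)
  0 0 0 0
  0 0 0 0
  0 0 0 0
  0 5 5 0
  0 0 0 0

0 0 0 0
0 0 0 0
0 0 0 0
0 5 5 0
0 0 0 0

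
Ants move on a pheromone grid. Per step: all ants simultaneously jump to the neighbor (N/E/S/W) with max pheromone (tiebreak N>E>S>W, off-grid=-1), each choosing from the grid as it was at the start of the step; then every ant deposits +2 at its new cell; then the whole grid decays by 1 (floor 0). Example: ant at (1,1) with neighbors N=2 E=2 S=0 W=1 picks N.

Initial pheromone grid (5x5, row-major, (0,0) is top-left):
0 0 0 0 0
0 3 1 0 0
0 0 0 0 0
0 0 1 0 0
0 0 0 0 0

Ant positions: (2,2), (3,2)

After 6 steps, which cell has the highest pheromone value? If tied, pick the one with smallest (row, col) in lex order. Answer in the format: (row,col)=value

Step 1: ant0:(2,2)->N->(1,2) | ant1:(3,2)->N->(2,2)
  grid max=2 at (1,1)
Step 2: ant0:(1,2)->W->(1,1) | ant1:(2,2)->N->(1,2)
  grid max=3 at (1,1)
Step 3: ant0:(1,1)->E->(1,2) | ant1:(1,2)->W->(1,1)
  grid max=4 at (1,1)
Step 4: ant0:(1,2)->W->(1,1) | ant1:(1,1)->E->(1,2)
  grid max=5 at (1,1)
Step 5: ant0:(1,1)->E->(1,2) | ant1:(1,2)->W->(1,1)
  grid max=6 at (1,1)
Step 6: ant0:(1,2)->W->(1,1) | ant1:(1,1)->E->(1,2)
  grid max=7 at (1,1)
Final grid:
  0 0 0 0 0
  0 7 7 0 0
  0 0 0 0 0
  0 0 0 0 0
  0 0 0 0 0
Max pheromone 7 at (1,1)

Answer: (1,1)=7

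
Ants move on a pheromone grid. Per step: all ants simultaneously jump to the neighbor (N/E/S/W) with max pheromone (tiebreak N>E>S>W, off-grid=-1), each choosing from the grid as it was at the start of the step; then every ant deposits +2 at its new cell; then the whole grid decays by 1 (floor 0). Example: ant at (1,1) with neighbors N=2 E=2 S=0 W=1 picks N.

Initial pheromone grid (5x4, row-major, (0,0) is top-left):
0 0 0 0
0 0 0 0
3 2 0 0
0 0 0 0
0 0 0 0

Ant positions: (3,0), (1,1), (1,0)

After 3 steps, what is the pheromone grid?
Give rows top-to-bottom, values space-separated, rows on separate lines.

After step 1: ants at (2,0),(2,1),(2,0)
  0 0 0 0
  0 0 0 0
  6 3 0 0
  0 0 0 0
  0 0 0 0
After step 2: ants at (2,1),(2,0),(2,1)
  0 0 0 0
  0 0 0 0
  7 6 0 0
  0 0 0 0
  0 0 0 0
After step 3: ants at (2,0),(2,1),(2,0)
  0 0 0 0
  0 0 0 0
  10 7 0 0
  0 0 0 0
  0 0 0 0

0 0 0 0
0 0 0 0
10 7 0 0
0 0 0 0
0 0 0 0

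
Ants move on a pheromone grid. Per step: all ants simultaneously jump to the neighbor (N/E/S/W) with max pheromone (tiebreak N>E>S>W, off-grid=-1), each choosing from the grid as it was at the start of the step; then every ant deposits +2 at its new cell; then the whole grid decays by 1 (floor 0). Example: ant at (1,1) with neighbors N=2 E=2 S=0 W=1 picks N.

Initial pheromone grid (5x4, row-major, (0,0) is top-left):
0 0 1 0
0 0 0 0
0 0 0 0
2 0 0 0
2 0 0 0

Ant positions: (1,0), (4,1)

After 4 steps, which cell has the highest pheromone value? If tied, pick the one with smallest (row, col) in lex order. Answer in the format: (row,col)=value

Step 1: ant0:(1,0)->N->(0,0) | ant1:(4,1)->W->(4,0)
  grid max=3 at (4,0)
Step 2: ant0:(0,0)->E->(0,1) | ant1:(4,0)->N->(3,0)
  grid max=2 at (3,0)
Step 3: ant0:(0,1)->E->(0,2) | ant1:(3,0)->S->(4,0)
  grid max=3 at (4,0)
Step 4: ant0:(0,2)->E->(0,3) | ant1:(4,0)->N->(3,0)
  grid max=2 at (3,0)
Final grid:
  0 0 0 1
  0 0 0 0
  0 0 0 0
  2 0 0 0
  2 0 0 0
Max pheromone 2 at (3,0)

Answer: (3,0)=2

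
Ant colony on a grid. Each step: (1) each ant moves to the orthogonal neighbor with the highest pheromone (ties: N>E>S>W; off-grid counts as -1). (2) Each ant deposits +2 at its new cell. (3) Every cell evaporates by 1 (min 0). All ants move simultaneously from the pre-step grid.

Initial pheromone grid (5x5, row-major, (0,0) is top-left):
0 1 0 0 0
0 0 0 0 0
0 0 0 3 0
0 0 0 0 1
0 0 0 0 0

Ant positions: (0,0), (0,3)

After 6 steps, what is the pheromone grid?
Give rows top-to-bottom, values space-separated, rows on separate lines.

After step 1: ants at (0,1),(0,4)
  0 2 0 0 1
  0 0 0 0 0
  0 0 0 2 0
  0 0 0 0 0
  0 0 0 0 0
After step 2: ants at (0,2),(1,4)
  0 1 1 0 0
  0 0 0 0 1
  0 0 0 1 0
  0 0 0 0 0
  0 0 0 0 0
After step 3: ants at (0,1),(0,4)
  0 2 0 0 1
  0 0 0 0 0
  0 0 0 0 0
  0 0 0 0 0
  0 0 0 0 0
After step 4: ants at (0,2),(1,4)
  0 1 1 0 0
  0 0 0 0 1
  0 0 0 0 0
  0 0 0 0 0
  0 0 0 0 0
After step 5: ants at (0,1),(0,4)
  0 2 0 0 1
  0 0 0 0 0
  0 0 0 0 0
  0 0 0 0 0
  0 0 0 0 0
After step 6: ants at (0,2),(1,4)
  0 1 1 0 0
  0 0 0 0 1
  0 0 0 0 0
  0 0 0 0 0
  0 0 0 0 0

0 1 1 0 0
0 0 0 0 1
0 0 0 0 0
0 0 0 0 0
0 0 0 0 0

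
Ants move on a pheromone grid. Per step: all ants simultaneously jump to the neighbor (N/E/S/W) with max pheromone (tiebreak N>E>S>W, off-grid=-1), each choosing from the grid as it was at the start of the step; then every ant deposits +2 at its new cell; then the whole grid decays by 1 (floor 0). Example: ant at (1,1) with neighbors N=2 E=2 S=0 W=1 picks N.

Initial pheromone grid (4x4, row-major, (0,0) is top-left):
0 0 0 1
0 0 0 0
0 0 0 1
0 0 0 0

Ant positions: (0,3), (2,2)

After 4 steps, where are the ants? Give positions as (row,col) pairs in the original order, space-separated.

Step 1: ant0:(0,3)->S->(1,3) | ant1:(2,2)->E->(2,3)
  grid max=2 at (2,3)
Step 2: ant0:(1,3)->S->(2,3) | ant1:(2,3)->N->(1,3)
  grid max=3 at (2,3)
Step 3: ant0:(2,3)->N->(1,3) | ant1:(1,3)->S->(2,3)
  grid max=4 at (2,3)
Step 4: ant0:(1,3)->S->(2,3) | ant1:(2,3)->N->(1,3)
  grid max=5 at (2,3)

(2,3) (1,3)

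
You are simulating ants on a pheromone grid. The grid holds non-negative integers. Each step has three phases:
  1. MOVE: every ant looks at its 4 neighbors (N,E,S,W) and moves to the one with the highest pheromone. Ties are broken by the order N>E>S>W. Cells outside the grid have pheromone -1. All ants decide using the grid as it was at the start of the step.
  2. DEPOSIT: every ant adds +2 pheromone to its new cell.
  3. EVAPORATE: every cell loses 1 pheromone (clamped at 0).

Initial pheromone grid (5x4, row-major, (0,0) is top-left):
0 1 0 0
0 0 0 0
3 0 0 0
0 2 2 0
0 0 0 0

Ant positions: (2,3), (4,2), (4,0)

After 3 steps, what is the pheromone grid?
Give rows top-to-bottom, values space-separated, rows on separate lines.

After step 1: ants at (1,3),(3,2),(3,0)
  0 0 0 0
  0 0 0 1
  2 0 0 0
  1 1 3 0
  0 0 0 0
After step 2: ants at (0,3),(3,1),(2,0)
  0 0 0 1
  0 0 0 0
  3 0 0 0
  0 2 2 0
  0 0 0 0
After step 3: ants at (1,3),(3,2),(1,0)
  0 0 0 0
  1 0 0 1
  2 0 0 0
  0 1 3 0
  0 0 0 0

0 0 0 0
1 0 0 1
2 0 0 0
0 1 3 0
0 0 0 0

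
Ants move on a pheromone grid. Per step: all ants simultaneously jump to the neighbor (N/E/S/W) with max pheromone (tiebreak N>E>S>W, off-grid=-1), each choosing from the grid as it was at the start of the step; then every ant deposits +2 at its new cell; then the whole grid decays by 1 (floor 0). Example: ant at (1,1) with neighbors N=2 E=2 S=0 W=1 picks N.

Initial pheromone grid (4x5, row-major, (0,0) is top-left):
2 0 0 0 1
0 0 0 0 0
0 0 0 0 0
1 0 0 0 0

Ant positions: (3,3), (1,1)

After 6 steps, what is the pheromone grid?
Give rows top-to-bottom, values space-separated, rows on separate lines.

After step 1: ants at (2,3),(0,1)
  1 1 0 0 0
  0 0 0 0 0
  0 0 0 1 0
  0 0 0 0 0
After step 2: ants at (1,3),(0,0)
  2 0 0 0 0
  0 0 0 1 0
  0 0 0 0 0
  0 0 0 0 0
After step 3: ants at (0,3),(0,1)
  1 1 0 1 0
  0 0 0 0 0
  0 0 0 0 0
  0 0 0 0 0
After step 4: ants at (0,4),(0,0)
  2 0 0 0 1
  0 0 0 0 0
  0 0 0 0 0
  0 0 0 0 0
After step 5: ants at (1,4),(0,1)
  1 1 0 0 0
  0 0 0 0 1
  0 0 0 0 0
  0 0 0 0 0
After step 6: ants at (0,4),(0,0)
  2 0 0 0 1
  0 0 0 0 0
  0 0 0 0 0
  0 0 0 0 0

2 0 0 0 1
0 0 0 0 0
0 0 0 0 0
0 0 0 0 0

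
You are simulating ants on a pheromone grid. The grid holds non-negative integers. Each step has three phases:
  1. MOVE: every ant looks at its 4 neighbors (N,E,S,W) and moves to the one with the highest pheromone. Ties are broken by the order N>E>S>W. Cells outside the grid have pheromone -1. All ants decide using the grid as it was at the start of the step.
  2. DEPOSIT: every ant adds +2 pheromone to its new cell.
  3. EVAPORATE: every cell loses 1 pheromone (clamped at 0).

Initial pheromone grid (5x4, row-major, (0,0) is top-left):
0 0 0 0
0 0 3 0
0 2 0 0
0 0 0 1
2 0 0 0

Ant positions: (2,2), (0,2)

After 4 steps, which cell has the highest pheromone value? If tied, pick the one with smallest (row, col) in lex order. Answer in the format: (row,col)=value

Answer: (1,2)=7

Derivation:
Step 1: ant0:(2,2)->N->(1,2) | ant1:(0,2)->S->(1,2)
  grid max=6 at (1,2)
Step 2: ant0:(1,2)->N->(0,2) | ant1:(1,2)->N->(0,2)
  grid max=5 at (1,2)
Step 3: ant0:(0,2)->S->(1,2) | ant1:(0,2)->S->(1,2)
  grid max=8 at (1,2)
Step 4: ant0:(1,2)->N->(0,2) | ant1:(1,2)->N->(0,2)
  grid max=7 at (1,2)
Final grid:
  0 0 5 0
  0 0 7 0
  0 0 0 0
  0 0 0 0
  0 0 0 0
Max pheromone 7 at (1,2)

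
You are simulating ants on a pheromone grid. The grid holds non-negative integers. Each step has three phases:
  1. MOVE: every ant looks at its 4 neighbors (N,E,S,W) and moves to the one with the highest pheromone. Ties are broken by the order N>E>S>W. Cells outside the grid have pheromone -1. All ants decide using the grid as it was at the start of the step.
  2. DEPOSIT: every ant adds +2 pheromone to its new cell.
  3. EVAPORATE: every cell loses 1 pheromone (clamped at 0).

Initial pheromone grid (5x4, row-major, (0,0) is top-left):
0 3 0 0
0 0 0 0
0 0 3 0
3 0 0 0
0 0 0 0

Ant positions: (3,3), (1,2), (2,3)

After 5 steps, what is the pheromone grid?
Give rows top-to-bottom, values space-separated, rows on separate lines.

After step 1: ants at (2,3),(2,2),(2,2)
  0 2 0 0
  0 0 0 0
  0 0 6 1
  2 0 0 0
  0 0 0 0
After step 2: ants at (2,2),(2,3),(2,3)
  0 1 0 0
  0 0 0 0
  0 0 7 4
  1 0 0 0
  0 0 0 0
After step 3: ants at (2,3),(2,2),(2,2)
  0 0 0 0
  0 0 0 0
  0 0 10 5
  0 0 0 0
  0 0 0 0
After step 4: ants at (2,2),(2,3),(2,3)
  0 0 0 0
  0 0 0 0
  0 0 11 8
  0 0 0 0
  0 0 0 0
After step 5: ants at (2,3),(2,2),(2,2)
  0 0 0 0
  0 0 0 0
  0 0 14 9
  0 0 0 0
  0 0 0 0

0 0 0 0
0 0 0 0
0 0 14 9
0 0 0 0
0 0 0 0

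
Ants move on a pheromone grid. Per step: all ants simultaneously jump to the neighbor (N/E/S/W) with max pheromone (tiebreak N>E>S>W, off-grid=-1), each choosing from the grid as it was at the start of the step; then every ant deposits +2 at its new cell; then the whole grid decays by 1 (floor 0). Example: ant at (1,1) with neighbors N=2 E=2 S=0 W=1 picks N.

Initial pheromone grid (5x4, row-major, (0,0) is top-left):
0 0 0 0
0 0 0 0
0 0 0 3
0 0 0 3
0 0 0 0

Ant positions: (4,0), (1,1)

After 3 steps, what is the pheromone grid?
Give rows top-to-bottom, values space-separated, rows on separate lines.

After step 1: ants at (3,0),(0,1)
  0 1 0 0
  0 0 0 0
  0 0 0 2
  1 0 0 2
  0 0 0 0
After step 2: ants at (2,0),(0,2)
  0 0 1 0
  0 0 0 0
  1 0 0 1
  0 0 0 1
  0 0 0 0
After step 3: ants at (1,0),(0,3)
  0 0 0 1
  1 0 0 0
  0 0 0 0
  0 0 0 0
  0 0 0 0

0 0 0 1
1 0 0 0
0 0 0 0
0 0 0 0
0 0 0 0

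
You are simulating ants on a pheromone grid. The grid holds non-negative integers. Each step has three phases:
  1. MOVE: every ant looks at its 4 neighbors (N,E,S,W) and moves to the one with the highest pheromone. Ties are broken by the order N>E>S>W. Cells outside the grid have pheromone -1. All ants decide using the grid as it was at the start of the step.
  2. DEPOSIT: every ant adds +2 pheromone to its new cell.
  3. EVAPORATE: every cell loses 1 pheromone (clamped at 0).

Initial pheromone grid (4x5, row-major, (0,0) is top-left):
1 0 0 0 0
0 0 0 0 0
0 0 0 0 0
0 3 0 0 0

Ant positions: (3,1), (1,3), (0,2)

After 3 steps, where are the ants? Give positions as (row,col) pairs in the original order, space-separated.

Step 1: ant0:(3,1)->N->(2,1) | ant1:(1,3)->N->(0,3) | ant2:(0,2)->E->(0,3)
  grid max=3 at (0,3)
Step 2: ant0:(2,1)->S->(3,1) | ant1:(0,3)->E->(0,4) | ant2:(0,3)->E->(0,4)
  grid max=3 at (0,4)
Step 3: ant0:(3,1)->N->(2,1) | ant1:(0,4)->W->(0,3) | ant2:(0,4)->W->(0,3)
  grid max=5 at (0,3)

(2,1) (0,3) (0,3)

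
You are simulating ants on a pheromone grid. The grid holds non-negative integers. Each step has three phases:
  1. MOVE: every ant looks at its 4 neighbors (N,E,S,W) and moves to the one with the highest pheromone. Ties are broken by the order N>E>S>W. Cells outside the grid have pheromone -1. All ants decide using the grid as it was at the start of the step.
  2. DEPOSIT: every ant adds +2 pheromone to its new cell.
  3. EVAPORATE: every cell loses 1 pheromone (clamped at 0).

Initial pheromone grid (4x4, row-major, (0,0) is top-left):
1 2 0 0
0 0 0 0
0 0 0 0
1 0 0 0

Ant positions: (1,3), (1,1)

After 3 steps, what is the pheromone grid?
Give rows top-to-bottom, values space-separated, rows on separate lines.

After step 1: ants at (0,3),(0,1)
  0 3 0 1
  0 0 0 0
  0 0 0 0
  0 0 0 0
After step 2: ants at (1,3),(0,2)
  0 2 1 0
  0 0 0 1
  0 0 0 0
  0 0 0 0
After step 3: ants at (0,3),(0,1)
  0 3 0 1
  0 0 0 0
  0 0 0 0
  0 0 0 0

0 3 0 1
0 0 0 0
0 0 0 0
0 0 0 0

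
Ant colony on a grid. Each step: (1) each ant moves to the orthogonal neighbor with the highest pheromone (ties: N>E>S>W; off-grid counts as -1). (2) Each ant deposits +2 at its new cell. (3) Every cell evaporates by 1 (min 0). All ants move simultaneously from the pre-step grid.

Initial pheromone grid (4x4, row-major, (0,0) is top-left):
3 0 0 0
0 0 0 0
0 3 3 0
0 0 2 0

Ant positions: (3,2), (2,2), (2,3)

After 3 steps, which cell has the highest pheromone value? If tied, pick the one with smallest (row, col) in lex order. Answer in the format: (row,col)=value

Answer: (2,2)=10

Derivation:
Step 1: ant0:(3,2)->N->(2,2) | ant1:(2,2)->W->(2,1) | ant2:(2,3)->W->(2,2)
  grid max=6 at (2,2)
Step 2: ant0:(2,2)->W->(2,1) | ant1:(2,1)->E->(2,2) | ant2:(2,2)->W->(2,1)
  grid max=7 at (2,1)
Step 3: ant0:(2,1)->E->(2,2) | ant1:(2,2)->W->(2,1) | ant2:(2,1)->E->(2,2)
  grid max=10 at (2,2)
Final grid:
  0 0 0 0
  0 0 0 0
  0 8 10 0
  0 0 0 0
Max pheromone 10 at (2,2)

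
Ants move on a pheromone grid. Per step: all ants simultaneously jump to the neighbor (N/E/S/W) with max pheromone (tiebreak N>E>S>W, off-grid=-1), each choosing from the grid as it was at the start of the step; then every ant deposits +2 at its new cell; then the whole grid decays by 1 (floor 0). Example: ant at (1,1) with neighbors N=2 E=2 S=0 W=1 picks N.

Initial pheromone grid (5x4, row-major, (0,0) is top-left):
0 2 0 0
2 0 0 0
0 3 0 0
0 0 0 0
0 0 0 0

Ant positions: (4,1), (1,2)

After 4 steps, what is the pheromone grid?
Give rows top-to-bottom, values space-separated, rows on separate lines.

After step 1: ants at (3,1),(0,2)
  0 1 1 0
  1 0 0 0
  0 2 0 0
  0 1 0 0
  0 0 0 0
After step 2: ants at (2,1),(0,1)
  0 2 0 0
  0 0 0 0
  0 3 0 0
  0 0 0 0
  0 0 0 0
After step 3: ants at (1,1),(0,2)
  0 1 1 0
  0 1 0 0
  0 2 0 0
  0 0 0 0
  0 0 0 0
After step 4: ants at (2,1),(0,1)
  0 2 0 0
  0 0 0 0
  0 3 0 0
  0 0 0 0
  0 0 0 0

0 2 0 0
0 0 0 0
0 3 0 0
0 0 0 0
0 0 0 0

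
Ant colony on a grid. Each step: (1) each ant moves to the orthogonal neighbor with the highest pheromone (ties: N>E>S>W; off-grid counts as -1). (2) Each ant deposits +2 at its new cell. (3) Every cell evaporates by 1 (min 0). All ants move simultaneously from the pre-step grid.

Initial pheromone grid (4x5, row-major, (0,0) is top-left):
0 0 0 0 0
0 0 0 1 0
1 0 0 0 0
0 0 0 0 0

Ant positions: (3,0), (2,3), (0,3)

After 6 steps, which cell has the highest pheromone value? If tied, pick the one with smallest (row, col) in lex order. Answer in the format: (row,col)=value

Answer: (0,3)=7

Derivation:
Step 1: ant0:(3,0)->N->(2,0) | ant1:(2,3)->N->(1,3) | ant2:(0,3)->S->(1,3)
  grid max=4 at (1,3)
Step 2: ant0:(2,0)->N->(1,0) | ant1:(1,3)->N->(0,3) | ant2:(1,3)->N->(0,3)
  grid max=3 at (0,3)
Step 3: ant0:(1,0)->S->(2,0) | ant1:(0,3)->S->(1,3) | ant2:(0,3)->S->(1,3)
  grid max=6 at (1,3)
Step 4: ant0:(2,0)->N->(1,0) | ant1:(1,3)->N->(0,3) | ant2:(1,3)->N->(0,3)
  grid max=5 at (0,3)
Step 5: ant0:(1,0)->S->(2,0) | ant1:(0,3)->S->(1,3) | ant2:(0,3)->S->(1,3)
  grid max=8 at (1,3)
Step 6: ant0:(2,0)->N->(1,0) | ant1:(1,3)->N->(0,3) | ant2:(1,3)->N->(0,3)
  grid max=7 at (0,3)
Final grid:
  0 0 0 7 0
  1 0 0 7 0
  1 0 0 0 0
  0 0 0 0 0
Max pheromone 7 at (0,3)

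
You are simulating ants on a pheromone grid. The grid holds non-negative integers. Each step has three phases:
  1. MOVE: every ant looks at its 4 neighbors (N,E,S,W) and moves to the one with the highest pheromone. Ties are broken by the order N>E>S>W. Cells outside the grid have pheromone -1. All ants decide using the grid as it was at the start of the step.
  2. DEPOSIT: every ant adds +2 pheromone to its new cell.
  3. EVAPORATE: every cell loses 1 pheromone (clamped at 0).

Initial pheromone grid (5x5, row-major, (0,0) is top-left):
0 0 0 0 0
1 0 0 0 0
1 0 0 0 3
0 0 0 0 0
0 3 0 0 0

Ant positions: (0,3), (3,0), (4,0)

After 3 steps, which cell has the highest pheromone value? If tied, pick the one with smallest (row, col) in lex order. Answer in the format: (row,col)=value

Answer: (4,1)=4

Derivation:
Step 1: ant0:(0,3)->E->(0,4) | ant1:(3,0)->N->(2,0) | ant2:(4,0)->E->(4,1)
  grid max=4 at (4,1)
Step 2: ant0:(0,4)->S->(1,4) | ant1:(2,0)->N->(1,0) | ant2:(4,1)->N->(3,1)
  grid max=3 at (4,1)
Step 3: ant0:(1,4)->S->(2,4) | ant1:(1,0)->S->(2,0) | ant2:(3,1)->S->(4,1)
  grid max=4 at (4,1)
Final grid:
  0 0 0 0 0
  0 0 0 0 0
  2 0 0 0 2
  0 0 0 0 0
  0 4 0 0 0
Max pheromone 4 at (4,1)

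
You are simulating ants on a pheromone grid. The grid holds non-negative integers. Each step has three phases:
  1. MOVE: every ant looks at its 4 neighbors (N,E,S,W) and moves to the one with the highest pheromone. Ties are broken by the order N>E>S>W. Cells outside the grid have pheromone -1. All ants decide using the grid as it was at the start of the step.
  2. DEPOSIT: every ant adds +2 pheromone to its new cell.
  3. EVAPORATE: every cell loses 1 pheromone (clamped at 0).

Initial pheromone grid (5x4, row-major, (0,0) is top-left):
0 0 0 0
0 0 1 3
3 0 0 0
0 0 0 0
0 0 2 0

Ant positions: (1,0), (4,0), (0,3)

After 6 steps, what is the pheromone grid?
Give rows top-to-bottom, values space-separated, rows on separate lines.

After step 1: ants at (2,0),(3,0),(1,3)
  0 0 0 0
  0 0 0 4
  4 0 0 0
  1 0 0 0
  0 0 1 0
After step 2: ants at (3,0),(2,0),(0,3)
  0 0 0 1
  0 0 0 3
  5 0 0 0
  2 0 0 0
  0 0 0 0
After step 3: ants at (2,0),(3,0),(1,3)
  0 0 0 0
  0 0 0 4
  6 0 0 0
  3 0 0 0
  0 0 0 0
After step 4: ants at (3,0),(2,0),(0,3)
  0 0 0 1
  0 0 0 3
  7 0 0 0
  4 0 0 0
  0 0 0 0
After step 5: ants at (2,0),(3,0),(1,3)
  0 0 0 0
  0 0 0 4
  8 0 0 0
  5 0 0 0
  0 0 0 0
After step 6: ants at (3,0),(2,0),(0,3)
  0 0 0 1
  0 0 0 3
  9 0 0 0
  6 0 0 0
  0 0 0 0

0 0 0 1
0 0 0 3
9 0 0 0
6 0 0 0
0 0 0 0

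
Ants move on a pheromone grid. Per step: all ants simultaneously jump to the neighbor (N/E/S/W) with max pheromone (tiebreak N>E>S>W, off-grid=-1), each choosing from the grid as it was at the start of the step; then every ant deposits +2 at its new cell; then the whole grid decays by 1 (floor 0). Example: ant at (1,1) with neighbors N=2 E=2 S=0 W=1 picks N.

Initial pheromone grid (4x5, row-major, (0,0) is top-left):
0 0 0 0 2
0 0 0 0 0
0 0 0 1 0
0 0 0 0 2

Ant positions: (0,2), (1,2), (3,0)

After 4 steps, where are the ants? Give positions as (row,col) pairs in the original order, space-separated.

Step 1: ant0:(0,2)->E->(0,3) | ant1:(1,2)->N->(0,2) | ant2:(3,0)->N->(2,0)
  grid max=1 at (0,2)
Step 2: ant0:(0,3)->E->(0,4) | ant1:(0,2)->E->(0,3) | ant2:(2,0)->N->(1,0)
  grid max=2 at (0,3)
Step 3: ant0:(0,4)->W->(0,3) | ant1:(0,3)->E->(0,4) | ant2:(1,0)->N->(0,0)
  grid max=3 at (0,3)
Step 4: ant0:(0,3)->E->(0,4) | ant1:(0,4)->W->(0,3) | ant2:(0,0)->E->(0,1)
  grid max=4 at (0,3)

(0,4) (0,3) (0,1)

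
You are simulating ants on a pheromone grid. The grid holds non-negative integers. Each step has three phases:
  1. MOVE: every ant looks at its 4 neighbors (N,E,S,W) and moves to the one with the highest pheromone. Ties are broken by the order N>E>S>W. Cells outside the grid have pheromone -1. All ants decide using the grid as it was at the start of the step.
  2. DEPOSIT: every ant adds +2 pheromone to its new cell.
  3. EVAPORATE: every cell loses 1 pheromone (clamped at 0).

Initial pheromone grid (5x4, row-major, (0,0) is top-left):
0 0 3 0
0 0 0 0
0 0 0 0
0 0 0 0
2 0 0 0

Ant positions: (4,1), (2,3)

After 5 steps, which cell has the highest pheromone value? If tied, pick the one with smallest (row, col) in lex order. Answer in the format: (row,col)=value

Step 1: ant0:(4,1)->W->(4,0) | ant1:(2,3)->N->(1,3)
  grid max=3 at (4,0)
Step 2: ant0:(4,0)->N->(3,0) | ant1:(1,3)->N->(0,3)
  grid max=2 at (4,0)
Step 3: ant0:(3,0)->S->(4,0) | ant1:(0,3)->W->(0,2)
  grid max=3 at (4,0)
Step 4: ant0:(4,0)->N->(3,0) | ant1:(0,2)->E->(0,3)
  grid max=2 at (4,0)
Step 5: ant0:(3,0)->S->(4,0) | ant1:(0,3)->W->(0,2)
  grid max=3 at (4,0)
Final grid:
  0 0 2 0
  0 0 0 0
  0 0 0 0
  0 0 0 0
  3 0 0 0
Max pheromone 3 at (4,0)

Answer: (4,0)=3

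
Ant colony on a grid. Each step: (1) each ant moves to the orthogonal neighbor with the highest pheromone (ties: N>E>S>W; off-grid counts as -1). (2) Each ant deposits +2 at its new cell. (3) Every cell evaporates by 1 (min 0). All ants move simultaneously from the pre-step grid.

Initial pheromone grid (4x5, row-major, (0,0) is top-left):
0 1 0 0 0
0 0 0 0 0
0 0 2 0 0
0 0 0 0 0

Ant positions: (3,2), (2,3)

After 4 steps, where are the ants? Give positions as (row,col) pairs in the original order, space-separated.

Step 1: ant0:(3,2)->N->(2,2) | ant1:(2,3)->W->(2,2)
  grid max=5 at (2,2)
Step 2: ant0:(2,2)->N->(1,2) | ant1:(2,2)->N->(1,2)
  grid max=4 at (2,2)
Step 3: ant0:(1,2)->S->(2,2) | ant1:(1,2)->S->(2,2)
  grid max=7 at (2,2)
Step 4: ant0:(2,2)->N->(1,2) | ant1:(2,2)->N->(1,2)
  grid max=6 at (2,2)

(1,2) (1,2)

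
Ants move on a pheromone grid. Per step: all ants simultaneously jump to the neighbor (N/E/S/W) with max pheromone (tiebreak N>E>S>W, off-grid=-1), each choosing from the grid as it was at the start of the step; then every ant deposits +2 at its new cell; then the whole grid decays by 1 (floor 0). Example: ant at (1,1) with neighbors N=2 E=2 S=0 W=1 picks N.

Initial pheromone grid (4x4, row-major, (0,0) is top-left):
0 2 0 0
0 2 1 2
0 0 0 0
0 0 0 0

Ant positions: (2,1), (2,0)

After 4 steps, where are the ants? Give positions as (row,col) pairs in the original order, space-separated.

Step 1: ant0:(2,1)->N->(1,1) | ant1:(2,0)->N->(1,0)
  grid max=3 at (1,1)
Step 2: ant0:(1,1)->N->(0,1) | ant1:(1,0)->E->(1,1)
  grid max=4 at (1,1)
Step 3: ant0:(0,1)->S->(1,1) | ant1:(1,1)->N->(0,1)
  grid max=5 at (1,1)
Step 4: ant0:(1,1)->N->(0,1) | ant1:(0,1)->S->(1,1)
  grid max=6 at (1,1)

(0,1) (1,1)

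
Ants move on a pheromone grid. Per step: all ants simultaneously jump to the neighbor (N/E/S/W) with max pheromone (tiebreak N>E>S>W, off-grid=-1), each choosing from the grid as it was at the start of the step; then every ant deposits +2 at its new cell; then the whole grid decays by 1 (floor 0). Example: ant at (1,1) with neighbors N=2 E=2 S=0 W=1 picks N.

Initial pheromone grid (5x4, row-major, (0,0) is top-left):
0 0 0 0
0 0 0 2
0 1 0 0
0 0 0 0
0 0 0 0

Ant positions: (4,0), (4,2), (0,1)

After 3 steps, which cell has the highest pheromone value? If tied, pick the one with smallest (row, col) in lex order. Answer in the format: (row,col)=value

Step 1: ant0:(4,0)->N->(3,0) | ant1:(4,2)->N->(3,2) | ant2:(0,1)->E->(0,2)
  grid max=1 at (0,2)
Step 2: ant0:(3,0)->N->(2,0) | ant1:(3,2)->N->(2,2) | ant2:(0,2)->E->(0,3)
  grid max=1 at (0,3)
Step 3: ant0:(2,0)->N->(1,0) | ant1:(2,2)->N->(1,2) | ant2:(0,3)->S->(1,3)
  grid max=1 at (1,0)
Final grid:
  0 0 0 0
  1 0 1 1
  0 0 0 0
  0 0 0 0
  0 0 0 0
Max pheromone 1 at (1,0)

Answer: (1,0)=1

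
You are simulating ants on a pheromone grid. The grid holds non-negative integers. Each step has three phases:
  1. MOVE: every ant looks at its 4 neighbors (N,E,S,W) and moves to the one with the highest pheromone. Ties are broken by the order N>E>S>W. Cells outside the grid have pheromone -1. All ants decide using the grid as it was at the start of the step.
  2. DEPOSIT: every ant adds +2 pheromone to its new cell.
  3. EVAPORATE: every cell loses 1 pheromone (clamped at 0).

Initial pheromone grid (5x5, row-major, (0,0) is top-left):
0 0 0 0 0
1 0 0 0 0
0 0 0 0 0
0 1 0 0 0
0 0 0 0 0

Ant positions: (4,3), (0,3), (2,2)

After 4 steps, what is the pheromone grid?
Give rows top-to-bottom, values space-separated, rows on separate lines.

After step 1: ants at (3,3),(0,4),(1,2)
  0 0 0 0 1
  0 0 1 0 0
  0 0 0 0 0
  0 0 0 1 0
  0 0 0 0 0
After step 2: ants at (2,3),(1,4),(0,2)
  0 0 1 0 0
  0 0 0 0 1
  0 0 0 1 0
  0 0 0 0 0
  0 0 0 0 0
After step 3: ants at (1,3),(0,4),(0,3)
  0 0 0 1 1
  0 0 0 1 0
  0 0 0 0 0
  0 0 0 0 0
  0 0 0 0 0
After step 4: ants at (0,3),(0,3),(0,4)
  0 0 0 4 2
  0 0 0 0 0
  0 0 0 0 0
  0 0 0 0 0
  0 0 0 0 0

0 0 0 4 2
0 0 0 0 0
0 0 0 0 0
0 0 0 0 0
0 0 0 0 0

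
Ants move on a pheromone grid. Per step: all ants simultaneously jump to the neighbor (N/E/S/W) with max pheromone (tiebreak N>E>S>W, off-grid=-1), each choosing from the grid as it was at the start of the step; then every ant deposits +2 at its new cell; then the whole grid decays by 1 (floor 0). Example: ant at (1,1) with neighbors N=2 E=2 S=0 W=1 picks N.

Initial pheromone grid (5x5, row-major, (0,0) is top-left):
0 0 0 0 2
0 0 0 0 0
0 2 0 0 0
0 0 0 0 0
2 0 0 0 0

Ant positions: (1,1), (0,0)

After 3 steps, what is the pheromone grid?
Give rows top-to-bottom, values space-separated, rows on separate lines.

After step 1: ants at (2,1),(0,1)
  0 1 0 0 1
  0 0 0 0 0
  0 3 0 0 0
  0 0 0 0 0
  1 0 0 0 0
After step 2: ants at (1,1),(0,2)
  0 0 1 0 0
  0 1 0 0 0
  0 2 0 0 0
  0 0 0 0 0
  0 0 0 0 0
After step 3: ants at (2,1),(0,3)
  0 0 0 1 0
  0 0 0 0 0
  0 3 0 0 0
  0 0 0 0 0
  0 0 0 0 0

0 0 0 1 0
0 0 0 0 0
0 3 0 0 0
0 0 0 0 0
0 0 0 0 0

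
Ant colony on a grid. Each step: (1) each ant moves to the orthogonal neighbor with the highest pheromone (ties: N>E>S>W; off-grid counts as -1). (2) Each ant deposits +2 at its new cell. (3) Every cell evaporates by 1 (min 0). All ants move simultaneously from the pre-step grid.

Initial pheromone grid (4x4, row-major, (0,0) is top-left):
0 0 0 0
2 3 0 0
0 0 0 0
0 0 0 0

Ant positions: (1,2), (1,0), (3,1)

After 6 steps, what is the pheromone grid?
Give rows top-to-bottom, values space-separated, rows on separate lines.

After step 1: ants at (1,1),(1,1),(2,1)
  0 0 0 0
  1 6 0 0
  0 1 0 0
  0 0 0 0
After step 2: ants at (2,1),(2,1),(1,1)
  0 0 0 0
  0 7 0 0
  0 4 0 0
  0 0 0 0
After step 3: ants at (1,1),(1,1),(2,1)
  0 0 0 0
  0 10 0 0
  0 5 0 0
  0 0 0 0
After step 4: ants at (2,1),(2,1),(1,1)
  0 0 0 0
  0 11 0 0
  0 8 0 0
  0 0 0 0
After step 5: ants at (1,1),(1,1),(2,1)
  0 0 0 0
  0 14 0 0
  0 9 0 0
  0 0 0 0
After step 6: ants at (2,1),(2,1),(1,1)
  0 0 0 0
  0 15 0 0
  0 12 0 0
  0 0 0 0

0 0 0 0
0 15 0 0
0 12 0 0
0 0 0 0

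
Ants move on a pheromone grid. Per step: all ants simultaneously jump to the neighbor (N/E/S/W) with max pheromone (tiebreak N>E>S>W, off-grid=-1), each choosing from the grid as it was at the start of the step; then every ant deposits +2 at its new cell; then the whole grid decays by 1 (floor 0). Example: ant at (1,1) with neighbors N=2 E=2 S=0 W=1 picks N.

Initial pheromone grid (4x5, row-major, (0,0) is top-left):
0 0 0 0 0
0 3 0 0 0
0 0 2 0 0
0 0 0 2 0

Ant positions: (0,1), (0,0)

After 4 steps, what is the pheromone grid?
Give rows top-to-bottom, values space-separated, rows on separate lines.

After step 1: ants at (1,1),(0,1)
  0 1 0 0 0
  0 4 0 0 0
  0 0 1 0 0
  0 0 0 1 0
After step 2: ants at (0,1),(1,1)
  0 2 0 0 0
  0 5 0 0 0
  0 0 0 0 0
  0 0 0 0 0
After step 3: ants at (1,1),(0,1)
  0 3 0 0 0
  0 6 0 0 0
  0 0 0 0 0
  0 0 0 0 0
After step 4: ants at (0,1),(1,1)
  0 4 0 0 0
  0 7 0 0 0
  0 0 0 0 0
  0 0 0 0 0

0 4 0 0 0
0 7 0 0 0
0 0 0 0 0
0 0 0 0 0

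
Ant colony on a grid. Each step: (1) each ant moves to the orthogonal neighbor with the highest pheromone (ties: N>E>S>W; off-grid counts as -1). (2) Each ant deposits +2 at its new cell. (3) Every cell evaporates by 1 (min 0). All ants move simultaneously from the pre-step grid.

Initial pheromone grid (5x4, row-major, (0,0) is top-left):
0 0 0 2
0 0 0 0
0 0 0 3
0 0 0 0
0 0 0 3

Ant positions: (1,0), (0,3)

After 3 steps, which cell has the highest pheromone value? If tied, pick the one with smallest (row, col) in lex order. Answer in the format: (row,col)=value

Answer: (2,3)=2

Derivation:
Step 1: ant0:(1,0)->N->(0,0) | ant1:(0,3)->S->(1,3)
  grid max=2 at (2,3)
Step 2: ant0:(0,0)->E->(0,1) | ant1:(1,3)->S->(2,3)
  grid max=3 at (2,3)
Step 3: ant0:(0,1)->E->(0,2) | ant1:(2,3)->N->(1,3)
  grid max=2 at (2,3)
Final grid:
  0 0 1 0
  0 0 0 1
  0 0 0 2
  0 0 0 0
  0 0 0 0
Max pheromone 2 at (2,3)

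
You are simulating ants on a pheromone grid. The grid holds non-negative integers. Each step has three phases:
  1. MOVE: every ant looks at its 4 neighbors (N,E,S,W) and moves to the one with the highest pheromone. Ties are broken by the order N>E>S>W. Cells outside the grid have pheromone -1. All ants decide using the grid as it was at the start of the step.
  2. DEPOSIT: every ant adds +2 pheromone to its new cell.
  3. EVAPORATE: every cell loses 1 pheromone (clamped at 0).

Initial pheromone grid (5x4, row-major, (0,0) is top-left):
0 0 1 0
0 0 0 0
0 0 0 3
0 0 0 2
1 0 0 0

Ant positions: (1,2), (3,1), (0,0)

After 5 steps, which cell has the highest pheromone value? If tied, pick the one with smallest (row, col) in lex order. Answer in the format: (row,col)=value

Step 1: ant0:(1,2)->N->(0,2) | ant1:(3,1)->N->(2,1) | ant2:(0,0)->E->(0,1)
  grid max=2 at (0,2)
Step 2: ant0:(0,2)->W->(0,1) | ant1:(2,1)->N->(1,1) | ant2:(0,1)->E->(0,2)
  grid max=3 at (0,2)
Step 3: ant0:(0,1)->E->(0,2) | ant1:(1,1)->N->(0,1) | ant2:(0,2)->W->(0,1)
  grid max=5 at (0,1)
Step 4: ant0:(0,2)->W->(0,1) | ant1:(0,1)->E->(0,2) | ant2:(0,1)->E->(0,2)
  grid max=7 at (0,2)
Step 5: ant0:(0,1)->E->(0,2) | ant1:(0,2)->W->(0,1) | ant2:(0,2)->W->(0,1)
  grid max=9 at (0,1)
Final grid:
  0 9 8 0
  0 0 0 0
  0 0 0 0
  0 0 0 0
  0 0 0 0
Max pheromone 9 at (0,1)

Answer: (0,1)=9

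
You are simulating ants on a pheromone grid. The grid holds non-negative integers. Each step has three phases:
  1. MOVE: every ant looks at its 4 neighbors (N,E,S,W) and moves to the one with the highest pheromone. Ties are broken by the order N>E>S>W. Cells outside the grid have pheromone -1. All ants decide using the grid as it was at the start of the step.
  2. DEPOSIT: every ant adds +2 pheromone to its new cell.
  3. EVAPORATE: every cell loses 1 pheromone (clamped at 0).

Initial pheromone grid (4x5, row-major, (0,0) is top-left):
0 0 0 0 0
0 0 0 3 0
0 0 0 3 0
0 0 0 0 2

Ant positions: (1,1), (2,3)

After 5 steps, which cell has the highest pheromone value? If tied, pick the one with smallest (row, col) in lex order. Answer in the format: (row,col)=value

Answer: (1,3)=6

Derivation:
Step 1: ant0:(1,1)->N->(0,1) | ant1:(2,3)->N->(1,3)
  grid max=4 at (1,3)
Step 2: ant0:(0,1)->E->(0,2) | ant1:(1,3)->S->(2,3)
  grid max=3 at (1,3)
Step 3: ant0:(0,2)->E->(0,3) | ant1:(2,3)->N->(1,3)
  grid max=4 at (1,3)
Step 4: ant0:(0,3)->S->(1,3) | ant1:(1,3)->S->(2,3)
  grid max=5 at (1,3)
Step 5: ant0:(1,3)->S->(2,3) | ant1:(2,3)->N->(1,3)
  grid max=6 at (1,3)
Final grid:
  0 0 0 0 0
  0 0 0 6 0
  0 0 0 4 0
  0 0 0 0 0
Max pheromone 6 at (1,3)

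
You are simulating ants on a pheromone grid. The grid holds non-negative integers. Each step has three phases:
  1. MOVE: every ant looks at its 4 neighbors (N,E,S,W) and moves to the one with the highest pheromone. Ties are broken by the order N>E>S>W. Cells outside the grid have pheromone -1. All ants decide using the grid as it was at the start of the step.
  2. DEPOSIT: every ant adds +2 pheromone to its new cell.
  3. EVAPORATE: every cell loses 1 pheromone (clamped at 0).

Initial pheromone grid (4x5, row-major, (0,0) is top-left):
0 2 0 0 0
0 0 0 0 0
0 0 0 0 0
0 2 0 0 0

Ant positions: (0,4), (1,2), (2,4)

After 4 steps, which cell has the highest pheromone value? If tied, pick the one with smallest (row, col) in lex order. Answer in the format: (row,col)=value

Step 1: ant0:(0,4)->S->(1,4) | ant1:(1,2)->N->(0,2) | ant2:(2,4)->N->(1,4)
  grid max=3 at (1,4)
Step 2: ant0:(1,4)->N->(0,4) | ant1:(0,2)->W->(0,1) | ant2:(1,4)->N->(0,4)
  grid max=3 at (0,4)
Step 3: ant0:(0,4)->S->(1,4) | ant1:(0,1)->E->(0,2) | ant2:(0,4)->S->(1,4)
  grid max=5 at (1,4)
Step 4: ant0:(1,4)->N->(0,4) | ant1:(0,2)->W->(0,1) | ant2:(1,4)->N->(0,4)
  grid max=5 at (0,4)
Final grid:
  0 2 0 0 5
  0 0 0 0 4
  0 0 0 0 0
  0 0 0 0 0
Max pheromone 5 at (0,4)

Answer: (0,4)=5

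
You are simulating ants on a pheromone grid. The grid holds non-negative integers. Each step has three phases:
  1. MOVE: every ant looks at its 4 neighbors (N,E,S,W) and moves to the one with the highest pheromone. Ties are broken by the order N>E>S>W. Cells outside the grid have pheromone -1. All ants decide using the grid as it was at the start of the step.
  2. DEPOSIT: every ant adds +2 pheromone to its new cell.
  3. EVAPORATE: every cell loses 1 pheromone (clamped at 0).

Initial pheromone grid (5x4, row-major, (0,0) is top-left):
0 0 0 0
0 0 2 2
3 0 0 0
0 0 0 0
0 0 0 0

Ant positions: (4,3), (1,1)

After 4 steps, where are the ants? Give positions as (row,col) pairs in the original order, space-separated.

Step 1: ant0:(4,3)->N->(3,3) | ant1:(1,1)->E->(1,2)
  grid max=3 at (1,2)
Step 2: ant0:(3,3)->N->(2,3) | ant1:(1,2)->E->(1,3)
  grid max=2 at (1,2)
Step 3: ant0:(2,3)->N->(1,3) | ant1:(1,3)->W->(1,2)
  grid max=3 at (1,2)
Step 4: ant0:(1,3)->W->(1,2) | ant1:(1,2)->E->(1,3)
  grid max=4 at (1,2)

(1,2) (1,3)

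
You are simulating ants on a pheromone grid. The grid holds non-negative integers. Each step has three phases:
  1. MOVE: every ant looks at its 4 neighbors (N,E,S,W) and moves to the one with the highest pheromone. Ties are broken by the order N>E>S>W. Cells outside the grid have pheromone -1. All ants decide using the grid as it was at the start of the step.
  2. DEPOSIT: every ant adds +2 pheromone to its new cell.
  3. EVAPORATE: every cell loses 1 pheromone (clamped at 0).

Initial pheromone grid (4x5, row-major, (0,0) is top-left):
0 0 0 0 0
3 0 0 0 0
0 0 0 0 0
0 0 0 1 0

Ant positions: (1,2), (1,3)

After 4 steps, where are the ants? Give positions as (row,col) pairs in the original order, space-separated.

Step 1: ant0:(1,2)->N->(0,2) | ant1:(1,3)->N->(0,3)
  grid max=2 at (1,0)
Step 2: ant0:(0,2)->E->(0,3) | ant1:(0,3)->W->(0,2)
  grid max=2 at (0,2)
Step 3: ant0:(0,3)->W->(0,2) | ant1:(0,2)->E->(0,3)
  grid max=3 at (0,2)
Step 4: ant0:(0,2)->E->(0,3) | ant1:(0,3)->W->(0,2)
  grid max=4 at (0,2)

(0,3) (0,2)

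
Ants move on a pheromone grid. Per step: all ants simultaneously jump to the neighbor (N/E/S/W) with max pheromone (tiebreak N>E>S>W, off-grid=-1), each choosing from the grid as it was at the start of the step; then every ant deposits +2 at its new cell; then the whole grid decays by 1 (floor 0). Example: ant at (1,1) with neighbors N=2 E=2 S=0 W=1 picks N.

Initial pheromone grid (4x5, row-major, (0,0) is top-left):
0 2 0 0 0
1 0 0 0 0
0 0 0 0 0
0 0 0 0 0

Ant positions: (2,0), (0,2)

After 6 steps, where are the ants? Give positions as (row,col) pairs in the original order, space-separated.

Step 1: ant0:(2,0)->N->(1,0) | ant1:(0,2)->W->(0,1)
  grid max=3 at (0,1)
Step 2: ant0:(1,0)->N->(0,0) | ant1:(0,1)->E->(0,2)
  grid max=2 at (0,1)
Step 3: ant0:(0,0)->E->(0,1) | ant1:(0,2)->W->(0,1)
  grid max=5 at (0,1)
Step 4: ant0:(0,1)->E->(0,2) | ant1:(0,1)->E->(0,2)
  grid max=4 at (0,1)
Step 5: ant0:(0,2)->W->(0,1) | ant1:(0,2)->W->(0,1)
  grid max=7 at (0,1)
Step 6: ant0:(0,1)->E->(0,2) | ant1:(0,1)->E->(0,2)
  grid max=6 at (0,1)

(0,2) (0,2)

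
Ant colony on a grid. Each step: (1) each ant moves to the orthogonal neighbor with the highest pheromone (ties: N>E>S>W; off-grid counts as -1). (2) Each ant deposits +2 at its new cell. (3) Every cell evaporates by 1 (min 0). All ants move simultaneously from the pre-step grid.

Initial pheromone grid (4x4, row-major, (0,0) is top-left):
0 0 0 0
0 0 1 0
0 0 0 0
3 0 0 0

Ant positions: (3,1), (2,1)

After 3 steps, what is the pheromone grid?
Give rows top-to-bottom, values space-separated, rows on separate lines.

After step 1: ants at (3,0),(1,1)
  0 0 0 0
  0 1 0 0
  0 0 0 0
  4 0 0 0
After step 2: ants at (2,0),(0,1)
  0 1 0 0
  0 0 0 0
  1 0 0 0
  3 0 0 0
After step 3: ants at (3,0),(0,2)
  0 0 1 0
  0 0 0 0
  0 0 0 0
  4 0 0 0

0 0 1 0
0 0 0 0
0 0 0 0
4 0 0 0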